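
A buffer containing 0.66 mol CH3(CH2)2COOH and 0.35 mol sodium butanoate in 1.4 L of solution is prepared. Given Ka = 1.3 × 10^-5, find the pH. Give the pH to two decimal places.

pKa = −log(1.3 × 10^-5) = 4.886
pH = pKa + log([A⁻]/[HA]) = 4.886 + log(0.35/0.66)
pH = 4.886 + (-0.275) = 4.61

pH = 4.61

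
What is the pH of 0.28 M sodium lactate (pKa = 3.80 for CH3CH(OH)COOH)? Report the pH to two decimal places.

pH = 8.62

CH3CH(OH)COO- is the conjugate base of the weak acid CH3CH(OH)COOH.
Ka = 10^(−3.80) = 1.58 × 10^-4
Kb = Kw/Ka = 1.0×10^-14 / 1.58 × 10^-4 = 6.33 × 10^-11
From the ICE table, Kb = x²/(0.28 − x) = 6.33 × 10^-11.
Since Kb ≪ C₀, x ≈ √(Kb·C₀) = 4.21 × 10^-6 M.
Check: 0.0015% ionized — well under 5%, approximation valid.
pOH = 5.38, so pH = 14.00 − pOH = 8.62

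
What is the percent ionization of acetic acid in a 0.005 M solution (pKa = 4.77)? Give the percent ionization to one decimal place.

CH3COOH ⇌ CH3COO- + H+; let x = [H+] at equilibrium.
Ka = 10^(−4.77) = 1.70 × 10^-5
Solve x² + 1.7e-05x − 8.5e-08 = 0 → x = 2.83 × 10^-4 M
% ionization = x/C₀ × 100% = 2.83 × 10^-4/0.005 × 100% = 5.7%

5.7%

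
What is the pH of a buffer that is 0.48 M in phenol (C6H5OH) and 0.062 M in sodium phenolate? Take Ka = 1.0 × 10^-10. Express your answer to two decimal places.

pH = 9.11

pKa = −log(1.0 × 10^-10) = 10.000
Henderson–Hasselbalch: pH = pKa + log([C6H5O-]/[C6H5OH]) = 10.000 + log(0.062/0.48)
pH = 10.000 + (-0.889) = 9.11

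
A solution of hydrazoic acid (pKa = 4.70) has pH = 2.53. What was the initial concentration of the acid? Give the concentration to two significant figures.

[H+] = 10^(-2.53) = 2.95 × 10^-3 M = x
Ka = 10^(−4.70) = 2.00 × 10^-5
Ka = x²/(C₀ − x) ⇒ C₀ = x + x²/Ka
C₀ = 2.95 × 10^-3 + (2.95 × 10^-3)²/(2.00 × 10^-5) = 4.38 × 10^-1 M

C₀ = 4.4 × 10^-1 M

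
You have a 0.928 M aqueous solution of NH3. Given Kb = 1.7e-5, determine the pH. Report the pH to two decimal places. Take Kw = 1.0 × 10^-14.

pH = 11.60

NH3 + H2O ⇌ NH4+ + OH-
Kb = [OH-]²/(0.928 − [OH-]) = 1.7 × 10^-5
Assume [OH-] ≪ 0.928: [OH-] ≈ √(1.7 × 10^-5 × 0.928) = 3.97 × 10^-3 M
Check: 0.43% ionized — well under 5%, approximation valid.
pOH = 2.40, so pH = 14.00 − pOH = 11.60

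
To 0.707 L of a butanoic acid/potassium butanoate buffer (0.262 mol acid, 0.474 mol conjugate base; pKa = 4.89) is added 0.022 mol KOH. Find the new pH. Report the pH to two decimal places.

pH = 5.21

After neutralization: n(CH3(CH2)2COOH) = 0.24 mol, n(CH3(CH2)2COO-) = 0.496 mol.
Henderson–Hasselbalch with mole ratio 0.496/0.24: pH = 4.89 + (+0.315)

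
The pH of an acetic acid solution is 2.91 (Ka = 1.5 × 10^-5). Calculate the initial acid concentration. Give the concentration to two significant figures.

C₀ = 1.0 × 10^-1 M

[H+] = 10^(-2.91) = 1.23 × 10^-3 M = x
Ka = x²/(C₀ − x) ⇒ C₀ = x + x²/Ka
C₀ = 1.23 × 10^-3 + (1.23 × 10^-3)²/(1.5 × 10^-5) = 1.02 × 10^-1 M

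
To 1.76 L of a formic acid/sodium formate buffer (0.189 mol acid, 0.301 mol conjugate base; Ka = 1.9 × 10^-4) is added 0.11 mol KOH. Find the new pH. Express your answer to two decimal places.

pH = 4.44

OH- converts HCOOH to HCOO-: HCOOH → 0.079 mol, HCOO- → 0.411 mol.
pKa = −log(1.9 × 10^-4) = 3.721
pH = pKa + log(n_HCOO-/n_HCOOH) = 3.721 + log(0.411/0.079) = 3.721 + (+0.716)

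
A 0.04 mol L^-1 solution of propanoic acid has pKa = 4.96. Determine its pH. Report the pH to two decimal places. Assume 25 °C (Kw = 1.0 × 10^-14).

CH3CH2COOH ⇌ CH3CH2COO- + H+
Ka = 10^(−4.96) = 1.10 × 10^-5
Ka = [H+]²/(0.04 − [H+]) = 1.10 × 10^-5
Neglecting [H+] in the denominator: [H+] = √(1.10 × 10^-5 × 0.04) = 6.63 × 10^-4 M
pH = −log(6.63 × 10^-4) = 3.18

pH = 3.18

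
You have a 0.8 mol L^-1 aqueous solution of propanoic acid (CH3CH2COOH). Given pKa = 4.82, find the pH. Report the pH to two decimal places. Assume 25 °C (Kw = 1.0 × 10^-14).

pH = 2.46

CH3CH2COOH ⇌ CH3CH2COO- + H+
Ka = 10^(−4.82) = 1.51 × 10^-5
From the ICE table, Ka = x²/(0.8 − x) = 1.51 × 10^-5.
Since Ka ≪ C₀, x ≈ √(Ka·C₀) = 3.48 × 10^-3 M.
Check: 0.43% ionized — well under 5%, approximation valid.
pH = −log(3.48 × 10^-3) = 2.46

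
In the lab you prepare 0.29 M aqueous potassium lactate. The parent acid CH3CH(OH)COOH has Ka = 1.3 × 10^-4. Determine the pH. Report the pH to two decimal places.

pH = 8.67

CH3CH(OH)COO- is the conjugate base of the weak acid CH3CH(OH)COOH.
Kb = Kw/Ka = 1.0×10^-14 / 1.3 × 10^-4 = 7.69 × 10^-11
Let x = [OH-] at equilibrium. Kb = x²/(0.29 − x).
Assume x ≪ 0.29: x ≈ √(7.69 × 10^-11 × 0.29) = 4.72 × 10^-6 M
pOH = 5.33, so pH = 14.00 − pOH = 8.67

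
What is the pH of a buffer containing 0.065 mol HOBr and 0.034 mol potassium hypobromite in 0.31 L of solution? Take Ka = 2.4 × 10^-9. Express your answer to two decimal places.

pH = 8.34

pKa = −log(2.4 × 10^-9) = 8.620
Using pH = pKa + log([base]/[acid]) with [base]/[acid] = 0.034/0.065:
pH = 8.620 + (-0.281) = 8.34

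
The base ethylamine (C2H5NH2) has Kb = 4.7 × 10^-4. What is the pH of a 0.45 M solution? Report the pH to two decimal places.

C2H5NH2 + H2O ⇌ C2H5NH3+ + OH-
Kb = [OH-]²/(0.45 − [OH-]) = 4.7 × 10^-4
Assume [OH-] ≪ 0.45: [OH-] ≈ √(4.7 × 10^-4 × 0.45) = 1.45 × 10^-2 M
pOH = −log(1.45 × 10^-2) = 1.84; pH = 14.00 − 1.84 = 12.16

pH = 12.16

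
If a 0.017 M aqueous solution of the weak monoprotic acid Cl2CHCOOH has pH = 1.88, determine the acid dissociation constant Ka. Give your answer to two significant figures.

[H+] = 10^(-1.88) = 1.32 × 10^-2 M
At equilibrium [HA] = 0.017 − 1.32 × 10^-2 = 3.80 × 10^-3 M
Ka = [H+][A-]/[HA] = (1.32 × 10^-2)² / 3.80 × 10^-3 = 4.6 × 10^-2

Ka = 4.6 × 10^-2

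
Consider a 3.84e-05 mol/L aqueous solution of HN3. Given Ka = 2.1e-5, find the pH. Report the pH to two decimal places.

pH = 4.70

HN3 ⇌ N3- + H+
From the ICE table, Ka = x²/(3.84e-05 − x) = 2.1 × 10^-5.
The 5% rule fails; solving x² + Ka·x − Ka·C₀ = 0 exactly:
x = [−2.1e-05 + √(2.1e-05² + 3.23e-09)]/2 = 1.98 × 10^-5 M
pH = −log[H+] = −log(1.98 × 10^-5) = 4.70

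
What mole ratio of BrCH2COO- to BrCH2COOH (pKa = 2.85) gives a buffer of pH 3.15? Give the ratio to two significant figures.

pH = pKa + log(r) ⇒ log(r) = 3.15 − 2.85 = +0.30
r = [BrCH2COO-]/[BrCH2COOH] = 10^(+0.30) = 2

ratio = 2.0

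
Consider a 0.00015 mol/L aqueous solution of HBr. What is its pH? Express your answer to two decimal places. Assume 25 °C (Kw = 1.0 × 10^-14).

pH = 3.82

HBr is a strong acid and dissociates completely, so [H+] = 0.00015 M.
pH = -log(0.00015) = 3.82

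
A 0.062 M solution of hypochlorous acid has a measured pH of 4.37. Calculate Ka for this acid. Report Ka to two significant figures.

[H+] = 10^(-4.37) = 4.27 × 10^-5 M
At equilibrium [HA] = 0.062 − 4.27 × 10^-5 = 6.20 × 10^-2 M
Ka = [H+][A-]/[HA] = (4.27 × 10^-5)² / 6.20 × 10^-2 = 2.9 × 10^-8

Ka = 2.9 × 10^-8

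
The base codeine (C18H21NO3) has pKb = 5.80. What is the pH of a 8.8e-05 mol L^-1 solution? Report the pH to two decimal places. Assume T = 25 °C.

C18H21NO3 + H2O ⇌ C18H22NO3+ + OH-
Kb = 10^(−5.80) = 1.58 × 10^-6
From the ICE table, Kb = x²/(8.8e-05 − x) = 1.58 × 10^-6.
The 5% rule fails; solving x² + Kb·x − Kb·C₀ = 0 exactly:
x = [−1.58e-06 + √(1.58e-06² + 5.56e-10)]/2 = 1.10 × 10^-5 M
pOH = 4.96, so pH = 14.00 − pOH = 9.04

pH = 9.04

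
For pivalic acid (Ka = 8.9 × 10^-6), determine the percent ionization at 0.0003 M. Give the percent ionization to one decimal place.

(CH3)3CCOOH ⇌ (CH3)3CCOO- + H+; let x = [H+] at equilibrium.
Solve x² + 8.9e-06x − 2.67e-09 = 0 → x = 4.74 × 10^-5 M
% ionization = x/C₀ × 100% = 4.74 × 10^-5/0.0003 × 100% = 15.8%

15.8%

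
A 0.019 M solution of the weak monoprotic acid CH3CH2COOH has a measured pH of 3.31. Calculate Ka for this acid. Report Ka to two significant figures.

Ka = 1.3 × 10^-5

[H+] = 10^(-3.31) = 4.90 × 10^-4 M
At equilibrium [HA] = 0.019 − 4.90 × 10^-4 = 1.85 × 10^-2 M
Ka = [H+][A-]/[HA] = (4.90 × 10^-4)² / 1.85 × 10^-2 = 1.3 × 10^-5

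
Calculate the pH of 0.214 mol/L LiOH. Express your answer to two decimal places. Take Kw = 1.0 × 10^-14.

pH = 13.33

LiOH is a strong base; [OH-] = 0.214 M.
pOH = -log(0.214) = 0.67
pH = 14.00 - 0.67 = 13.33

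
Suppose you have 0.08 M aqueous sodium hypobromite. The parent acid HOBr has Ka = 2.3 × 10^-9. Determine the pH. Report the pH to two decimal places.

OBr- is the conjugate base of the weak acid HOBr.
Kb = Kw/Ka = 1.0×10^-14 / 2.3 × 10^-9 = 4.35 × 10^-6
From the ICE table, Kb = [OH-]²/(0.08 − [OH-]) = 4.35 × 10^-6.
Assume [OH-] ≪ 0.08: [OH-] ≈ √(4.35 × 10^-6 × 0.08) = 5.90 × 10^-4 M
pOH = −log(5.90 × 10^-4) = 3.23; pH = 14.00 − 3.23 = 10.77

pH = 10.77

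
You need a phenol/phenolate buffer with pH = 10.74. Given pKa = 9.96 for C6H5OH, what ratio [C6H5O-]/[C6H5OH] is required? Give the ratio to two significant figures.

ratio = 6.0

pH = pKa + log(r) ⇒ log(r) = 10.74 − 9.96 = +0.78
r = [C6H5O-]/[C6H5OH] = 10^(+0.78) = 6.03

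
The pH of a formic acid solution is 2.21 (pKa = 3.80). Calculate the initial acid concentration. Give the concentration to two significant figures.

C₀ = 2.5 × 10^-1 M

[H+] = 10^(-2.21) = 6.17 × 10^-3 M = x
Ka = 10^(−3.80) = 1.58 × 10^-4
Ka = x²/(C₀ − x) ⇒ C₀ = x + x²/Ka
C₀ = 6.17 × 10^-3 + (6.17 × 10^-3)²/(1.58 × 10^-4) = 2.47 × 10^-1 M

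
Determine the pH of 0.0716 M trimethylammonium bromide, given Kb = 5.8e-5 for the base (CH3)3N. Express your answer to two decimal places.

(CH3)3NH+ is the conjugate acid of the weak base (CH3)3N.
Ka = Kw/Kb = 1.0×10^-14 / 5.8 × 10^-5 = 1.72 × 10^-10
Ka = [H+]²/(0.0716 − [H+]) = 1.72 × 10^-10
Assume [H+] ≪ 0.0716: [H+] ≈ √(1.72 × 10^-10 × 0.0716) = 3.51 × 10^-6 M
([H+]/C₀ = 0.0049% < 5%, so the approximation holds.)
pH = −log(3.51 × 10^-6) = 5.45

pH = 5.45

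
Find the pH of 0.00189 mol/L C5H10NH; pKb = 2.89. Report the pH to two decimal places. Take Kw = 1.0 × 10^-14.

C5H10NH + H2O ⇌ C5H10NH2+ + OH-
Kb = 10^(−2.89) = 1.29 × 10^-3
Kb = x²/(0.00189 − x) = 1.29 × 10^-3
The 5% rule fails; solving x² + Kb·x − Kb·C₀ = 0 exactly:
x = [−0.00129 + √(0.00129² + 9.75e-06)]/2 = 1.04 × 10^-3 M
pOH = 2.98, so pH = 14.00 − pOH = 11.02

pH = 11.02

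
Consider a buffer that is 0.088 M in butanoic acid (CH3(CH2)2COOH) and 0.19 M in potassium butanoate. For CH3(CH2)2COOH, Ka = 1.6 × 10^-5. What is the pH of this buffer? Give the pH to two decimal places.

pKa = −log(1.6 × 10^-5) = 4.796
Henderson–Hasselbalch: pH = pKa + log([CH3(CH2)2COO-]/[CH3(CH2)2COOH]) = 4.796 + log(0.19/0.088)
pH = 4.796 + (+0.334) = 5.13

pH = 5.13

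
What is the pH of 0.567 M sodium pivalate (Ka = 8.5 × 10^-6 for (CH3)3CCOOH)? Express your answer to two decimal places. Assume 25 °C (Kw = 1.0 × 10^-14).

(CH3)3CCOO- is the conjugate base of the weak acid (CH3)3CCOOH.
Kb = Kw/Ka = 1.0×10^-14 / 8.5 × 10^-6 = 1.18 × 10^-9
From the ICE table, Kb = [OH-]²/(0.567 − [OH-]) = 1.18 × 10^-9.
Neglecting [OH-] in the denominator: [OH-] = √(1.18 × 10^-9 × 0.567) = 2.59 × 10^-5 M
pOH = 4.59, so pH = 14.00 − pOH = 9.41

pH = 9.41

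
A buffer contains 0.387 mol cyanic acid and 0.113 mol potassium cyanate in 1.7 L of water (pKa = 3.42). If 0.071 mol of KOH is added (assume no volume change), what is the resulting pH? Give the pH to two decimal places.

OH- converts HOCN to OCN-: HOCN → 0.316 mol, OCN- → 0.184 mol.
pH = pKa + log([A⁻]/[HA]) = 3.42 + log(0.184/0.316) = 3.42 -0.235

pH = 3.19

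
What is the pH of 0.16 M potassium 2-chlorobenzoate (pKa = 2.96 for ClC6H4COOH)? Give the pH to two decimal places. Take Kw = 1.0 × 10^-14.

ClC6H4COO- is the conjugate base of the weak acid ClC6H4COOH.
Ka = 10^(−2.96) = 1.10 × 10^-3
Kb = Kw/Ka = 1.0×10^-14 / 1.10 × 10^-3 = 9.09 × 10^-12
Let x = [OH-] at equilibrium. Kb = x²/(0.16 − x).
Assume x ≪ 0.16: x ≈ √(9.09 × 10^-12 × 0.16) = 1.21 × 10^-6 M
pOH = −log(1.21 × 10^-6) = 5.92; pH = 14.00 − 5.92 = 8.08

pH = 8.08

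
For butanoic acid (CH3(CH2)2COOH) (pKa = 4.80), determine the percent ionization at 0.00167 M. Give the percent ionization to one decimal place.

CH3(CH2)2COOH ⇌ CH3(CH2)2COO- + H+; let x = [H+] at equilibrium.
Ka = 10^(−4.80) = 1.58 × 10^-5
Solve x² + 1.58e-05x − 2.64e-08 = 0 → x = 1.55 × 10^-4 M
% ionization = x/C₀ × 100% = 1.55 × 10^-4/0.00167 × 100% = 9.3%

9.3%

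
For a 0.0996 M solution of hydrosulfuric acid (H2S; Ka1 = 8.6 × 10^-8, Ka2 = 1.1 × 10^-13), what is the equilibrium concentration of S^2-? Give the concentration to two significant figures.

First ionization gives [H+] ≈ [HS-] = 9.26 × 10^-5 M.
Second step: Ka2 = [H+][S^2-]/[HS-] ≈ [S^2-] (since [H+] ≈ [HS-]).
So [S^2-] ≈ Ka2.

1.1 × 10^-13 M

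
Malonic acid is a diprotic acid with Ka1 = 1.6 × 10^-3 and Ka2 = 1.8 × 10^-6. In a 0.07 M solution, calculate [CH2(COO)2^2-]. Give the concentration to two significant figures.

First ionization gives [H+] ≈ [CH2(COOH)COO-] = 9.81 × 10^-3 M.
Second step: Ka2 = [H+][CH2(COO)2^2-]/[CH2(COOH)COO-] ≈ [CH2(COO)2^2-] (since [H+] ≈ [CH2(COOH)COO-]).
So [CH2(COO)2^2-] ≈ Ka2.

1.8 × 10^-6 M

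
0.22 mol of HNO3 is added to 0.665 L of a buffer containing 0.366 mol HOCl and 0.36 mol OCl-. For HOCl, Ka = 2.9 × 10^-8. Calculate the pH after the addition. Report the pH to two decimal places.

pH = 6.92

Added H+ converts OCl- to HOCl: HOCl → 0.586 mol, OCl- → 0.14 mol.
pKa = −log(2.9 × 10^-8) = 7.538
Henderson–Hasselbalch with mole ratio 0.14/0.586: pH = 7.538 + (-0.622)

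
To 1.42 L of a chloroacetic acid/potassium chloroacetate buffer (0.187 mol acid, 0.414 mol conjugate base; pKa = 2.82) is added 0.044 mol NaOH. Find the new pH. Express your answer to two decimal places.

pH = 3.33

OH- converts ClCH2COOH to ClCH2COO-: ClCH2COOH → 0.143 mol, ClCH2COO- → 0.458 mol.
pH = pKa + log([A⁻]/[HA]) = 2.82 + log(0.458/0.143) = 2.82 +0.506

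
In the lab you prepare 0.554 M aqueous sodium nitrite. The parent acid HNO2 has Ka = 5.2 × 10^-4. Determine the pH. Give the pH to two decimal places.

pH = 8.51

NO2- is the conjugate base of the weak acid HNO2.
Kb = Kw/Ka = 1.0×10^-14 / 5.2 × 10^-4 = 1.92 × 10^-11
Let x = [OH-] at equilibrium. Kb = x²/(0.554 − x).
Neglecting x in the denominator: x = √(1.92 × 10^-11 × 0.554) = 3.26 × 10^-6 M
pOH = −log(3.26 × 10^-6) = 5.49; pH = 14.00 − 5.49 = 8.51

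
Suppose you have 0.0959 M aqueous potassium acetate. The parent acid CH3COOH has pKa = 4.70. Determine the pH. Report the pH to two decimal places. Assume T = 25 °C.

pH = 8.84

CH3COO- is the conjugate base of the weak acid CH3COOH.
Ka = 10^(−4.70) = 2.00 × 10^-5
Kb = Kw/Ka = 1.0×10^-14 / 2.00 × 10^-5 = 5.00 × 10^-10
Kb = x²/(0.0959 − x) = 5.00 × 10^-10
Assume x ≪ 0.0959: x ≈ √(5.00 × 10^-10 × 0.0959) = 6.92 × 10^-6 M
pOH = 5.16, so pH = 14.00 − pOH = 8.84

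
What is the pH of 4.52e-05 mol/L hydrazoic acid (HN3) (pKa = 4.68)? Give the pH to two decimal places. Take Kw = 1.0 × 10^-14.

HN3 ⇌ N3- + H+
Ka = 10^(−4.68) = 2.09 × 10^-5
From the ICE table, Ka = x²/(4.52e-05 − x) = 2.09 × 10^-5.
x is not negligible relative to C₀; solve x² + 2.09e-05·x − 9.45e-10 = 0.
x = (−Ka + √(Ka² + 4·Ka·C₀))/2 = 2.20 × 10^-5 M
pH = −log[H+] = −log(2.20 × 10^-5) = 4.66

pH = 4.66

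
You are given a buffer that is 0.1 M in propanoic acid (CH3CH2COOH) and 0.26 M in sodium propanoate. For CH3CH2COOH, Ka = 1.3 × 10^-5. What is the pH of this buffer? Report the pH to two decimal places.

pKa = −log(1.3 × 10^-5) = 4.886
pH = pKa + log([A⁻]/[HA]) = 4.886 + log(0.26/0.1)
pH = 4.886 + (+0.415) = 5.30

pH = 5.30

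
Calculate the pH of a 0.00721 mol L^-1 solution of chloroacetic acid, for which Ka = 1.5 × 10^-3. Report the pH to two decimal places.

ClCH2COOH ⇌ ClCH2COO- + H+
Ka = x²/(0.00721 − x) = 1.5 × 10^-3
Here C₀/Ka ≈ 4.81, so the small-x approximation fails. Use the quadratic:
x = [−0.0015 + √(0.0015² + 4.33e-05)]/2 = 2.62 × 10^-3 M
pH = −log[H+] = −log(2.62 × 10^-3) = 2.58

pH = 2.58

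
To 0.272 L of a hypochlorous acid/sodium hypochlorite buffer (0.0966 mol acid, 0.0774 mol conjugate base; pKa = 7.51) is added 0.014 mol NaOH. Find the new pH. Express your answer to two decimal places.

pH = 7.55

After neutralization: n(HOCl) = 0.0826 mol, n(OCl-) = 0.0914 mol.
pH = pKa + log([A⁻]/[HA]) = 7.51 + log(0.0914/0.0826) = 7.51 +0.044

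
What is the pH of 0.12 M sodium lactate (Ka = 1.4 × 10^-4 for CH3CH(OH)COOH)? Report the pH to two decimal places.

CH3CH(OH)COO- is the conjugate base of the weak acid CH3CH(OH)COOH.
Kb = Kw/Ka = 1.0×10^-14 / 1.4 × 10^-4 = 7.14 × 10^-11
Kb = [OH-]²/(0.12 − [OH-]) = 7.14 × 10^-11
Since Kb ≪ C₀, [OH-] ≈ √(Kb·C₀) = 2.93 × 10^-6 M.
Check: 0.0024% ionized — well under 5%, approximation valid.
pOH = 5.53, so pH = 14.00 − pOH = 8.47

pH = 8.47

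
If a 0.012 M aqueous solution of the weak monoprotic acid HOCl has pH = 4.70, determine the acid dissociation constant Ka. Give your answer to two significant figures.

[H+] = 10^(-4.70) = 2.00 × 10^-5 M
At equilibrium [HA] = 0.012 − 2.00 × 10^-5 = 1.20 × 10^-2 M
Ka = [H+][A-]/[HA] = (2.00 × 10^-5)² / 1.20 × 10^-2 = 3.3 × 10^-8

Ka = 3.3 × 10^-8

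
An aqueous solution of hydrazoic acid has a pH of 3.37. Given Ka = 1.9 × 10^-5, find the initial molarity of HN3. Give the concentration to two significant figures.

C₀ = 1.0 × 10^-2 M

[H+] = 10^(-3.37) = 4.27 × 10^-4 M = x
Ka = x²/(C₀ − x) ⇒ C₀ = x + x²/Ka
C₀ = 4.27 × 10^-4 + (4.27 × 10^-4)²/(1.9 × 10^-5) = 1.00 × 10^-2 M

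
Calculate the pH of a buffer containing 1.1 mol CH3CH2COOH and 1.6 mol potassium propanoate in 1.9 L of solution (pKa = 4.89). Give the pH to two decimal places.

pH = 5.05

Henderson–Hasselbalch: pH = pKa + log([CH3CH2COO-]/[CH3CH2COOH]) = 4.89 + log(1.6/1.1)
pH = 4.89 + (+0.163) = 5.05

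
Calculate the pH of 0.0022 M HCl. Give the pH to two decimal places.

pH = 2.66

HCl is a strong acid and dissociates completely, so [H+] = 0.0022 M.
pH = -log(0.0022) = 2.66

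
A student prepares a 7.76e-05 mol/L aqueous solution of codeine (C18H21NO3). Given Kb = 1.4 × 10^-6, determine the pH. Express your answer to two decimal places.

pH = 8.99

C18H21NO3 + H2O ⇌ C18H22NO3+ + OH-
Let x = [OH-] at equilibrium. Kb = x²/(7.76e-05 − x).
The 5% rule fails; solving x² + Kb·x − Kb·C₀ = 0 exactly:
x = [−1.4e-06 + √(1.4e-06² + 4.35e-10)]/2 = 9.75 × 10^-6 M
pOH = 5.01, so pH = 14.00 − pOH = 8.99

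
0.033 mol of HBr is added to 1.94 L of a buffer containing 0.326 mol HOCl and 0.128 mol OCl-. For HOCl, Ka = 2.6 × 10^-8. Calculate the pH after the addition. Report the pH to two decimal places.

pH = 7.01

Added H+ converts OCl- to HOCl: HOCl → 0.359 mol, OCl- → 0.095 mol.
pKa = −log(2.6 × 10^-8) = 7.585
pH = pKa + log(n_OCl-/n_HOCl) = 7.585 + log(0.095/0.359) = 7.585 + (-0.577)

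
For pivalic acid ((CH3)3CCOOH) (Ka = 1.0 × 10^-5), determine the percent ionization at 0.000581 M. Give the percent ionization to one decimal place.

12.3%

(CH3)3CCOOH ⇌ (CH3)3CCOO- + H+; let x = [H+] at equilibrium.
Solve x² + 1e-05x − 5.81e-09 = 0 → x = 7.14 × 10^-5 M
Fraction ionized = 7.14 × 10^-5 / 0.000581 = 0.1229 → 12.3%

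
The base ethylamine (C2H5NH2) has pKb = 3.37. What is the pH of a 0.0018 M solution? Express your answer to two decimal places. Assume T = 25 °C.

pH = 10.84

C2H5NH2 + H2O ⇌ C2H5NH3+ + OH-
Kb = 10^(−3.37) = 4.27 × 10^-4
From the ICE table, Kb = x²/(0.0018 − x) = 4.27 × 10^-4.
Here C₀/Kb ≈ 4.22, so the small-x approximation fails. Use the quadratic:
x = (−Kb + √(Kb² + 4·Kb·C₀))/2 = 6.89 × 10^-4 M
pOH = 3.16, so pH = 14.00 − pOH = 10.84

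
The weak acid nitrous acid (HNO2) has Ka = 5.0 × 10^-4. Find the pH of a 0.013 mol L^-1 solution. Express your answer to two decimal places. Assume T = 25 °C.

pH = 2.64

HNO2 ⇌ NO2- + H+
From the ICE table, Ka = [H+]²/(0.013 − [H+]) = 5.0 × 10^-4.
Here C₀/Ka ≈ 26, so the small-[H+] approximation fails. Use the quadratic:
[H+] = [−0.0005 + √(0.0005² + 2.6e-05)]/2 = 2.31 × 10^-3 M
pH = −log[H+] = −log(2.31 × 10^-3) = 2.64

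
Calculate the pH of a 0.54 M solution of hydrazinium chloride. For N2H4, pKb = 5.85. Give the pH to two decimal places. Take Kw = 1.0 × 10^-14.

pH = 4.21

N2H5+ is the conjugate acid of the weak base N2H4.
Kb = 10^(−5.85) = 1.41 × 10^-6
Ka = Kw/Kb = 1.0×10^-14 / 1.41 × 10^-6 = 7.09 × 10^-9
From the ICE table, Ka = [H+]²/(0.54 − [H+]) = 7.09 × 10^-9.
Neglecting [H+] in the denominator: [H+] = √(7.09 × 10^-9 × 0.54) = 6.19 × 10^-5 M
pH = −log[H+] = −log(6.19 × 10^-5) = 4.21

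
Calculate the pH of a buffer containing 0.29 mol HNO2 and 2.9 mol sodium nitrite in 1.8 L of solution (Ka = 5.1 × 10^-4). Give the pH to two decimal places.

pH = 4.29

pKa = −log(5.1 × 10^-4) = 3.292
pH = pKa + log([A⁻]/[HA]) = 3.292 + log(2.9/0.29)
pH = 3.292 + (+1.000) = 4.29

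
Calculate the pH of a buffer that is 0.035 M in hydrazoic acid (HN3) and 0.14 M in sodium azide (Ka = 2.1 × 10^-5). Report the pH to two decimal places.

pH = 5.28

pKa = −log(2.1 × 10^-5) = 4.678
Using pH = pKa + log([base]/[acid]) with [base]/[acid] = 0.14/0.035:
pH = 4.678 + (+0.602) = 5.28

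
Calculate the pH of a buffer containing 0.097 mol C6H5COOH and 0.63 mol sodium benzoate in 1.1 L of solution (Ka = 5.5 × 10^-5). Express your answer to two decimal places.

pKa = −log(5.5 × 10^-5) = 4.260
Henderson–Hasselbalch: pH = pKa + log([C6H5COO-]/[C6H5COOH]) = 4.260 + log(0.63/0.097)
pH = 4.260 + (+0.813) = 5.07

pH = 5.07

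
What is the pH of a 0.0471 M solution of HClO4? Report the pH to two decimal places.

pH = 1.33

HClO4 is a strong acid and dissociates completely, so [H+] = 0.0471 M.
pH = -log(0.0471) = 1.33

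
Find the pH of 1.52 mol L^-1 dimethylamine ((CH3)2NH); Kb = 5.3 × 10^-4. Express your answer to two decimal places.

pH = 12.45

(CH3)2NH + H2O ⇌ (CH3)2NH2+ + OH-
Let x = [OH-] at equilibrium. Kb = x²/(1.52 − x).
Since Kb ≪ C₀, x ≈ √(Kb·C₀) = 2.84 × 10^-2 M.
pOH = −log(2.84 × 10^-2) = 1.55; pH = 14.00 − 1.55 = 12.45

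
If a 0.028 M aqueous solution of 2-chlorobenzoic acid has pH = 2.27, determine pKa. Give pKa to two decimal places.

[H+] = 10^(-2.27) = 5.37 × 10^-3 M
At equilibrium [HA] = 0.028 − 5.37 × 10^-3 = 2.26 × 10^-2 M
Ka = [H+][A-]/[HA] = (5.37 × 10^-3)² / 2.26 × 10^-2 = 1.28 × 10^-3
pKa = -log(1.28 × 10^-3) = 2.89

pKa = 2.89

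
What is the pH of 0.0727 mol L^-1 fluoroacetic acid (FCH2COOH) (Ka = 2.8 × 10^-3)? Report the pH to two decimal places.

FCH2COOH ⇌ FCH2COO- + H+
From the ICE table, Ka = x²/(0.0727 − x) = 2.8 × 10^-3.
x is not negligible relative to C₀; solve x² + 0.0028·x − 0.000204 = 0.
x = (−Ka + √(Ka² + 4·Ka·C₀))/2 = 1.29 × 10^-2 M
pH = −log(1.29 × 10^-2) = 1.89

pH = 1.89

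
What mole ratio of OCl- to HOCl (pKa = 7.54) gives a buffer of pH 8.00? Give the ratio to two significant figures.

ratio = 2.9

pH = pKa + log(r) ⇒ log(r) = 8.00 − 7.54 = +0.46
r = [OCl-]/[HOCl] = 10^(+0.46) = 2.88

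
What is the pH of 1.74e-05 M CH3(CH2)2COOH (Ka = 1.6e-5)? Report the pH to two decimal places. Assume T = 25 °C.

pH = 4.98

CH3(CH2)2COOH ⇌ CH3(CH2)2COO- + H+
From the ICE table, Ka = [H+]²/(1.74e-05 − [H+]) = 1.6 × 10^-5.
[H+] is not negligible relative to C₀; solve [H+]² + 1.6e-05·[H+] − 2.78e-10 = 0.
[H+] = (−Ka + √(Ka² + 4·Ka·C₀))/2 = 1.05 × 10^-5 M
pH = −log(1.05 × 10^-5) = 4.98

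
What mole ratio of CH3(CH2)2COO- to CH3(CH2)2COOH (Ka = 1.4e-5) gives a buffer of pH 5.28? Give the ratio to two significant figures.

ratio = 2.7

pKa = -log(1.4 × 10^-5) = 4.854
pH = pKa + log(r) ⇒ log(r) = 5.28 − 4.854 = +0.426
r = [CH3(CH2)2COO-]/[CH3(CH2)2COOH] = 10^(+0.426) = 2.67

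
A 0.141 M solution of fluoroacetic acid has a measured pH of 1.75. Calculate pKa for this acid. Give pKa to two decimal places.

pKa = 2.59

[H+] = 10^(-1.75) = 1.78 × 10^-2 M
At equilibrium [HA] = 0.141 − 1.78 × 10^-2 = 1.23 × 10^-1 M
Ka = [H+][A-]/[HA] = (1.78 × 10^-2)² / 1.23 × 10^-1 = 2.58 × 10^-3
pKa = -log(2.58 × 10^-3) = 2.59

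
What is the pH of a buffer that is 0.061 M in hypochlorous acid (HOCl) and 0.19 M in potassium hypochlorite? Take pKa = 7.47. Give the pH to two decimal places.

Using pH = pKa + log([base]/[acid]) with [base]/[acid] = 0.19/0.061:
pH = 7.47 + (+0.493) = 7.96

pH = 7.96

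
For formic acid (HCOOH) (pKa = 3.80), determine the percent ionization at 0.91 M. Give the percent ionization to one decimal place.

HCOOH ⇌ HCOO- + H+; let x = [H+] at equilibrium.
Ka = 10^(−3.80) = 1.58 × 10^-4
x ≈ √(Ka·C₀) = √(1.58 × 10^-4 × 0.91) = 1.20 × 10^-2 M
% ionization = x/C₀ × 100% = 1.20 × 10^-2/0.91 × 100% = 1.3%

1.3%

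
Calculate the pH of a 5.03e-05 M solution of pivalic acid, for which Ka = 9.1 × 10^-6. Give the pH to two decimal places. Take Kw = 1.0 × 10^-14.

pH = 4.76

(CH3)3CCOOH ⇌ (CH3)3CCOO- + H+
From the ICE table, Ka = [H+]²/(5.03e-05 − [H+]) = 9.1 × 10^-6.
[H+] is not negligible relative to C₀; solve [H+]² + 9.1e-06·[H+] − 4.58e-10 = 0.
[H+] = (−Ka + √(Ka² + 4·Ka·C₀))/2 = 1.73 × 10^-5 M
pH = −log[H+] = −log(1.73 × 10^-5) = 4.76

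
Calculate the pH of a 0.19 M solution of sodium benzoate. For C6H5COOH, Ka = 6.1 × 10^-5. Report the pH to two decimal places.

pH = 8.75

C6H5COO- is the conjugate base of the weak acid C6H5COOH.
Kb = Kw/Ka = 1.0×10^-14 / 6.1 × 10^-5 = 1.64 × 10^-10
Kb = [OH-]²/(0.19 − [OH-]) = 1.64 × 10^-10
Assume [OH-] ≪ 0.19: [OH-] ≈ √(1.64 × 10^-10 × 0.19) = 5.58 × 10^-6 M
Check: 0.0029% ionized — well under 5%, approximation valid.
pOH = −log(5.58 × 10^-6) = 5.25; pH = 14.00 − 5.25 = 8.75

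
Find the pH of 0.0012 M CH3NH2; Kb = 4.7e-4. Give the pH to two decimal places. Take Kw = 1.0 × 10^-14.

CH3NH2 + H2O ⇌ CH3NH3+ + OH-
From the ICE table, Kb = [OH-]²/(0.0012 − [OH-]) = 4.7 × 10^-4.
[OH-] is not negligible relative to C₀; solve [OH-]² + 0.00047·[OH-] − 5.64e-07 = 0.
[OH-] = [−0.00047 + √(0.00047² + 2.26e-06)]/2 = 5.52 × 10^-4 M
pOH = 3.26, so pH = 14.00 − pOH = 10.74

pH = 10.74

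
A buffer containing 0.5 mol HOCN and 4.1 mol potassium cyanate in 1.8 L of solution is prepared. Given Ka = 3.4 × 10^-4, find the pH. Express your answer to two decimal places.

pH = 4.38

pKa = −log(3.4 × 10^-4) = 3.469
Using pH = pKa + log([base]/[acid]) with [base]/[acid] = 4.1/0.5:
pH = 3.469 + (+0.914) = 4.38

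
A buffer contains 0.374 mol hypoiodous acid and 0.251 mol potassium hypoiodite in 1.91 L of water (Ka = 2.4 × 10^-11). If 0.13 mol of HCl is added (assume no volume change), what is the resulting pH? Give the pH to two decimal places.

pH = 10.00

Added H+ converts OI- to HOI: HOI → 0.504 mol, OI- → 0.121 mol.
pKa = −log(2.4 × 10^-11) = 10.620
pH = pKa + log(n_OI-/n_HOI) = 10.620 + log(0.121/0.504) = 10.620 + (-0.620)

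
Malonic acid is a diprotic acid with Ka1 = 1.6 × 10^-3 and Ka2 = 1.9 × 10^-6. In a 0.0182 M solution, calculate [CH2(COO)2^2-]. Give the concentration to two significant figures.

First ionization gives [H+] ≈ [CH2(COOH)COO-] = 4.66 × 10^-3 M.
Second step: Ka2 = [H+][CH2(COO)2^2-]/[CH2(COOH)COO-] ≈ [CH2(COO)2^2-] (since [H+] ≈ [CH2(COOH)COO-]).
So [CH2(COO)2^2-] ≈ Ka2.

1.9 × 10^-6 M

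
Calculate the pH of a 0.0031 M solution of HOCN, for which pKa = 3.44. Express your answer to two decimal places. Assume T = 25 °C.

pH = 3.05

HOCN ⇌ OCN- + H+
Ka = 10^(−3.44) = 3.63 × 10^-4
Let x = [H+] at equilibrium. Ka = x²/(0.0031 − x).
x is not negligible relative to C₀; solve x² + 0.000363·x − 1.13e-06 = 0.
x = [−0.000363 + √(0.000363² + 4.5e-06)]/2 = 8.95 × 10^-4 M
pH = −log(8.95 × 10^-4) = 3.05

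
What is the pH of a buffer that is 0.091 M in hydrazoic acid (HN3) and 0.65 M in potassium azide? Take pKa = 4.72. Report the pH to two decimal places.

Henderson–Hasselbalch: pH = pKa + log([N3-]/[HN3]) = 4.72 + log(0.65/0.091)
pH = 4.72 + (+0.854) = 5.57

pH = 5.57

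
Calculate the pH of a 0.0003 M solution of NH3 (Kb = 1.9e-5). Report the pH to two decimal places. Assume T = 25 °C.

NH3 + H2O ⇌ NH4+ + OH-
From the ICE table, Kb = [OH-]²/(0.0003 − [OH-]) = 1.9 × 10^-5.
Here C₀/Kb ≈ 15.8, so the small-[OH-] approximation fails. Use the quadratic:
[OH-] = (−Kb + √(Kb² + 4·Kb·C₀))/2 = 6.66 × 10^-5 M
pOH = 4.18, so pH = 14.00 − pOH = 9.82

pH = 9.82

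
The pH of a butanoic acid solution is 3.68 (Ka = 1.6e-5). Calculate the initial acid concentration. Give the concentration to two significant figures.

[H+] = 10^(-3.68) = 2.09 × 10^-4 M = x
Ka = x²/(C₀ − x) ⇒ C₀ = x + x²/Ka
C₀ = 2.09 × 10^-4 + (2.09 × 10^-4)²/(1.6 × 10^-5) = 2.94 × 10^-3 M

C₀ = 2.9 × 10^-3 M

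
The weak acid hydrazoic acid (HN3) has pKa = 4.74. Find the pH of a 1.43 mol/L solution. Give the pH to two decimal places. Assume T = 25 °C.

HN3 ⇌ N3- + H+
Ka = 10^(−4.74) = 1.82 × 10^-5
Ka = [H+]²/(1.43 − [H+]) = 1.82 × 10^-5
Since Ka ≪ C₀, [H+] ≈ √(Ka·C₀) = 5.10 × 10^-3 M.
Check: 0.36% ionized — well under 5%, approximation valid.
pH = −log[H+] = −log(5.10 × 10^-3) = 2.29

pH = 2.29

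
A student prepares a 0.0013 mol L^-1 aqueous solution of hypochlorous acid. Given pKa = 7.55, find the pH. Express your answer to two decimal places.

HOCl ⇌ OCl- + H+
Ka = 10^(−7.55) = 2.82 × 10^-8
From the ICE table, Ka = [H+]²/(0.0013 − [H+]) = 2.82 × 10^-8.
Assume [H+] ≪ 0.0013: [H+] ≈ √(2.82 × 10^-8 × 0.0013) = 6.05 × 10^-6 M
Check: 0.47% ionized — well under 5%, approximation valid.
pH = −log[H+] = −log(6.05 × 10^-6) = 5.22

pH = 5.22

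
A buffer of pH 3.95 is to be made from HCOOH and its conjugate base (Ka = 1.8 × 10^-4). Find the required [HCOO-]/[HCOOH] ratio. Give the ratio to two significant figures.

ratio = 1.6

pKa = -log(1.8 × 10^-4) = 3.745
pH = pKa + log(r) ⇒ log(r) = 3.95 − 3.745 = +0.205
r = [HCOO-]/[HCOOH] = 10^(+0.205) = 1.6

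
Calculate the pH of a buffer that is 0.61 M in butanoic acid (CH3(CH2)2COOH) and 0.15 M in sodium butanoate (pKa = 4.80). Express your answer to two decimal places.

pH = 4.19

Henderson–Hasselbalch: pH = pKa + log([CH3(CH2)2COO-]/[CH3(CH2)2COOH]) = 4.80 + log(0.15/0.61)
pH = 4.80 + (-0.609) = 4.19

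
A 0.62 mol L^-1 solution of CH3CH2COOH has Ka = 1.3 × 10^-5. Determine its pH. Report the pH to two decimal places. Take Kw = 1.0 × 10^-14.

pH = 2.55

CH3CH2COOH ⇌ CH3CH2COO- + H+
From the ICE table, Ka = x²/(0.62 − x) = 1.3 × 10^-5.
Assume x ≪ 0.62: x ≈ √(1.3 × 10^-5 × 0.62) = 2.84 × 10^-3 M
(x/C₀ = 0.46% < 5%, so the approximation holds.)
pH = −log(2.84 × 10^-3) = 2.55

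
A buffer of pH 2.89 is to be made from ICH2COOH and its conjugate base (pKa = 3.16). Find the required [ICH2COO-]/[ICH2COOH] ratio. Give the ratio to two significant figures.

pH = pKa + log(r) ⇒ log(r) = 2.89 − 3.16 = -0.27
r = [ICH2COO-]/[ICH2COOH] = 10^(-0.27) = 0.537

ratio = 0.54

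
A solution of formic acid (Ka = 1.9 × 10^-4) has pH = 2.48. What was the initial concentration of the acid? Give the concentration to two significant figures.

[H+] = 10^(-2.48) = 3.31 × 10^-3 M = x
Ka = x²/(C₀ − x) ⇒ C₀ = x + x²/Ka
C₀ = 3.31 × 10^-3 + (3.31 × 10^-3)²/(1.9 × 10^-4) = 6.10 × 10^-2 M

C₀ = 6.1 × 10^-2 M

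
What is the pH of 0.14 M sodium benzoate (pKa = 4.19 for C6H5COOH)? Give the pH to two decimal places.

C6H5COO- is the conjugate base of the weak acid C6H5COOH.
Ka = 10^(−4.19) = 6.46 × 10^-5
Kb = Kw/Ka = 1.0×10^-14 / 6.46 × 10^-5 = 1.55 × 10^-10
Kb = x²/(0.14 − x) = 1.55 × 10^-10
Since Kb ≪ C₀, x ≈ √(Kb·C₀) = 4.66 × 10^-6 M.
pOH = 5.33, so pH = 14.00 − pOH = 8.67

pH = 8.67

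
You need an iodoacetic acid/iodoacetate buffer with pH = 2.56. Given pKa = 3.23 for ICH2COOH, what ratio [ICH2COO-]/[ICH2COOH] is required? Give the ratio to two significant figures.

pH = pKa + log(r) ⇒ log(r) = 2.56 − 3.23 = -0.67
r = [ICH2COO-]/[ICH2COOH] = 10^(-0.67) = 0.214

ratio = 0.21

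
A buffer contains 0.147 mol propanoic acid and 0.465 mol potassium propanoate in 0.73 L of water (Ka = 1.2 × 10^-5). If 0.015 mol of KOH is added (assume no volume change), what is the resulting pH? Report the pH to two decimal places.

pH = 5.48

After neutralization: n(CH3CH2COOH) = 0.132 mol, n(CH3CH2COO-) = 0.48 mol.
pKa = −log(1.2 × 10^-5) = 4.921
pH = pKa + log(n_CH3CH2COO-/n_CH3CH2COOH) = 4.921 + log(0.48/0.132) = 4.921 + (+0.561)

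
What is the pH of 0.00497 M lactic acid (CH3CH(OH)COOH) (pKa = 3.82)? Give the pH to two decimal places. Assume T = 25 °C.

pH = 3.10

CH3CH(OH)COOH ⇌ CH3CH(OH)COO- + H+
Ka = 10^(−3.82) = 1.51 × 10^-4
From the ICE table, Ka = [H+]²/(0.00497 − [H+]) = 1.51 × 10^-4.
[H+] is not negligible relative to C₀; solve [H+]² + 0.000151·[H+] − 7.5e-07 = 0.
[H+] = (−Ka + √(Ka² + 4·Ka·C₀))/2 = 7.94 × 10^-4 M
pH = −log[H+] = −log(7.94 × 10^-4) = 3.10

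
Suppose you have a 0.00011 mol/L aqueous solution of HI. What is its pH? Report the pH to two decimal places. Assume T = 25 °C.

pH = 3.96

HI is a strong acid and dissociates completely, so [H+] = 0.00011 M.
pH = -log(0.00011) = 3.96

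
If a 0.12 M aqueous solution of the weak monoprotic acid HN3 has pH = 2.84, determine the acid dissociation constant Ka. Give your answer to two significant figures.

[H+] = 10^(-2.84) = 1.45 × 10^-3 M
At equilibrium [HA] = 0.12 − 1.45 × 10^-3 = 1.19 × 10^-1 M
Ka = [H+][A-]/[HA] = (1.45 × 10^-3)² / 1.19 × 10^-1 = 1.8 × 10^-5

Ka = 1.8 × 10^-5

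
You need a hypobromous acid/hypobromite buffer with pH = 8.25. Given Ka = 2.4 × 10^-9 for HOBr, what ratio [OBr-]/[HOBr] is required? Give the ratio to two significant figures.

ratio = 0.43

pKa = -log(2.4 × 10^-9) = 8.620
pH = pKa + log(r) ⇒ log(r) = 8.25 − 8.620 = -0.370
r = [OBr-]/[HOBr] = 10^(-0.370) = 0.427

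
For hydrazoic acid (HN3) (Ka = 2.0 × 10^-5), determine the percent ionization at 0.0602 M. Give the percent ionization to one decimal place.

1.8%

HN3 ⇌ N3- + H+; let x = [H+] at equilibrium.
x ≈ √(Ka·C₀) = √(2.0 × 10^-5 × 0.0602) = 1.10 × 10^-3 M
Fraction ionized = 1.10 × 10^-3 / 0.0602 = 0.0183 → 1.8%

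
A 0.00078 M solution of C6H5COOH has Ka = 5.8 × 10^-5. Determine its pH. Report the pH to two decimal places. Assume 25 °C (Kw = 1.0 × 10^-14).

pH = 3.73

C6H5COOH ⇌ C6H5COO- + H+
From the ICE table, Ka = [H+]²/(0.00078 − [H+]) = 5.8 × 10^-5.
The 5% rule fails; solving [H+]² + Ka·[H+] − Ka·C₀ = 0 exactly:
[H+] = [−5.8e-05 + √(5.8e-05² + 1.81e-07)]/2 = 1.86 × 10^-4 M
pH = −log[H+] = −log(1.86 × 10^-4) = 3.73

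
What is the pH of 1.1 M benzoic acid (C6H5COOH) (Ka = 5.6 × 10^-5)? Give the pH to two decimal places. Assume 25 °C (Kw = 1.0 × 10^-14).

pH = 2.11

C6H5COOH ⇌ C6H5COO- + H+
Ka = x²/(1.1 − x) = 5.6 × 10^-5
Neglecting x in the denominator: x = √(5.6 × 10^-5 × 1.1) = 7.85 × 10^-3 M
pH = −log[H+] = −log(7.85 × 10^-3) = 2.11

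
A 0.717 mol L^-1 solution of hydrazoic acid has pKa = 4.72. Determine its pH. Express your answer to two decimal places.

HN3 ⇌ N3- + H+
Ka = 10^(−4.72) = 1.91 × 10^-5
Ka = [H+]²/(0.717 − [H+]) = 1.91 × 10^-5
Neglecting [H+] in the denominator: [H+] = √(1.91 × 10^-5 × 0.717) = 3.70 × 10^-3 M
pH = −log[H+] = −log(3.70 × 10^-3) = 2.43

pH = 2.43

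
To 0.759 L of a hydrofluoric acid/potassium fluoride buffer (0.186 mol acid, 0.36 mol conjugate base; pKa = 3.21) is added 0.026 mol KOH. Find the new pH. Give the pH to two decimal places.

After neutralization: n(HF) = 0.16 mol, n(F-) = 0.386 mol.
pH = pKa + log(n_F-/n_HF) = 3.21 + log(0.386/0.16) = 3.21 + (+0.382)

pH = 3.59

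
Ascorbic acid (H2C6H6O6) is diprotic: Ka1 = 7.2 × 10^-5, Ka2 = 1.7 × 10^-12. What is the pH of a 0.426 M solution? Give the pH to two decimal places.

Since Ka1 ≫ Ka2, the first ionization dominates [H+].
Ka1 = x²/(0.426 − x) = 7.2 × 10^-5
x ≈ √(7.2 × 10^-5 × 0.426) = 5.54 × 10^-3 M
pH = −log(5.54 × 10^-3) = 2.26

pH = 2.26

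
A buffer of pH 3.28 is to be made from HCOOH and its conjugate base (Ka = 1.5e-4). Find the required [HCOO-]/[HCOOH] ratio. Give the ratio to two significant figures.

pKa = -log(1.5 × 10^-4) = 3.824
pH = pKa + log(r) ⇒ log(r) = 3.28 − 3.824 = -0.544
r = [HCOO-]/[HCOOH] = 10^(-0.544) = 0.286

ratio = 0.29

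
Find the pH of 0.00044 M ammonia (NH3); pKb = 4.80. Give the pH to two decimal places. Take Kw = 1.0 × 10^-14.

pH = 9.88

NH3 + H2O ⇌ NH4+ + OH-
Kb = 10^(−4.80) = 1.58 × 10^-5
From the ICE table, Kb = x²/(0.00044 − x) = 1.58 × 10^-5.
Here C₀/Kb ≈ 27.8, so the small-x approximation fails. Use the quadratic:
x = [−1.58e-05 + √(1.58e-05² + 2.78e-08)]/2 = 7.59 × 10^-5 M
pOH = −log(7.59 × 10^-5) = 4.12; pH = 14.00 − 4.12 = 9.88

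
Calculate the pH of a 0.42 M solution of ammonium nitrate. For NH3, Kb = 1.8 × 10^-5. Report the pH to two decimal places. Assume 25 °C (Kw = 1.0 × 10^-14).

pH = 4.82

NH4+ is the conjugate acid of the weak base NH3.
Ka = Kw/Kb = 1.0×10^-14 / 1.8 × 10^-5 = 5.56 × 10^-10
Ka = x²/(0.42 − x) = 5.56 × 10^-10
Assume x ≪ 0.42: x ≈ √(5.56 × 10^-10 × 0.42) = 1.53 × 10^-5 M
(x/C₀ = 0.0036% < 5%, so the approximation holds.)
pH = −log(1.53 × 10^-5) = 4.82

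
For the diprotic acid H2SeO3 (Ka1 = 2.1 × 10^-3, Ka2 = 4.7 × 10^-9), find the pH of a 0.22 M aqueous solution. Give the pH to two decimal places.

Since Ka1 ≫ Ka2, the first ionization dominates [H+].
Ka1 = x²/(0.22 − x) = 2.1 × 10^-3
Solving the quadratic: x = (−Ka1 + √(Ka1² + 4·Ka1·C₀))/2 = 2.05 × 10^-2 M
pH = −log(2.05 × 10^-2) = 1.69

pH = 1.69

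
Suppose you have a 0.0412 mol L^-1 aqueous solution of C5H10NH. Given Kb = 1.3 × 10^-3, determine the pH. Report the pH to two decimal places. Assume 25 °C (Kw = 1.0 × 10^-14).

C5H10NH + H2O ⇌ C5H10NH2+ + OH-
Kb = x²/(0.0412 − x) = 1.3 × 10^-3
The 5% rule fails; solving x² + Kb·x − Kb·C₀ = 0 exactly:
x = (−Kb + √(Kb² + 4·Kb·C₀))/2 = 6.70 × 10^-3 M
pOH = −log(6.70 × 10^-3) = 2.17; pH = 14.00 − 2.17 = 11.83

pH = 11.83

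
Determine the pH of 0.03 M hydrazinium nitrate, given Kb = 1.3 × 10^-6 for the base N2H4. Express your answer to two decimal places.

N2H5+ is the conjugate acid of the weak base N2H4.
Ka = Kw/Kb = 1.0×10^-14 / 1.3 × 10^-6 = 7.69 × 10^-9
From the ICE table, Ka = [H+]²/(0.03 − [H+]) = 7.69 × 10^-9.
Assume [H+] ≪ 0.03: [H+] ≈ √(7.69 × 10^-9 × 0.03) = 1.52 × 10^-5 M
Check: 0.051% ionized — well under 5%, approximation valid.
pH = −log[H+] = −log(1.52 × 10^-5) = 4.82

pH = 4.82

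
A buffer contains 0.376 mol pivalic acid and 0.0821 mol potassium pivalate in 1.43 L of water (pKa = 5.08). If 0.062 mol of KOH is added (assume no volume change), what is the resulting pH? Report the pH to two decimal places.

OH- converts (CH3)3CCOOH to (CH3)3CCOO-: (CH3)3CCOOH → 0.314 mol, (CH3)3CCOO- → 0.144 mol.
pH = pKa + log([A⁻]/[HA]) = 5.08 + log(0.144/0.314) = 5.08 -0.339

pH = 4.74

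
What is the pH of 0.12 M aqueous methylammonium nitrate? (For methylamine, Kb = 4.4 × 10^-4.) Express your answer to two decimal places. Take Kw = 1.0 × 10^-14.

CH3NH3+ is the conjugate acid of the weak base CH3NH2.
Ka = Kw/Kb = 1.0×10^-14 / 4.4 × 10^-4 = 2.27 × 10^-11
Let x = [H+] at equilibrium. Ka = x²/(0.12 − x).
Neglecting x in the denominator: x = √(2.27 × 10^-11 × 0.12) = 1.65 × 10^-6 M
Check: 0.0014% ionized — well under 5%, approximation valid.
pH = −log[H+] = −log(1.65 × 10^-6) = 5.78

pH = 5.78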